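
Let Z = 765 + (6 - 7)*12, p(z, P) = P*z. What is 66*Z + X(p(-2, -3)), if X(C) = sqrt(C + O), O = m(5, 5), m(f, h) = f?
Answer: 49698 + sqrt(11) ≈ 49701.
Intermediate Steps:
O = 5
Z = 753 (Z = 765 - 1*12 = 765 - 12 = 753)
X(C) = sqrt(5 + C) (X(C) = sqrt(C + 5) = sqrt(5 + C))
66*Z + X(p(-2, -3)) = 66*753 + sqrt(5 - 3*(-2)) = 49698 + sqrt(5 + 6) = 49698 + sqrt(11)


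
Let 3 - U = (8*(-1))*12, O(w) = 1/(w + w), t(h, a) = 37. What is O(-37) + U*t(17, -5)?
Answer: 271061/74 ≈ 3663.0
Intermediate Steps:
O(w) = 1/(2*w)
U = 99 (U = 3 - 8*(-1)*12 = 3 - (-8)*12 = 3 - 1*(-96) = 3 + 96 = 99)
O(-37) + U*t(17, -5) = (½)/(-37) + 99*37 = (½)*(-1/37) + 3663 = -1/74 + 3663 = 271061/74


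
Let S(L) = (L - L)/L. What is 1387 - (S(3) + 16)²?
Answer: 1131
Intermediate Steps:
S(L) = 0 (S(L) = 0/L = 0)
1387 - (S(3) + 16)² = 1387 - (0 + 16)² = 1387 - 1*16² = 1387 - 1*256 = 1387 - 256 = 1131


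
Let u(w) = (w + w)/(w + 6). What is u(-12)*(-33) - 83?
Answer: -215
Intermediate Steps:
u(w) = 2*w/(6 + w) (u(w) = (2*w)/(6 + w) = 2*w/(6 + w))
u(-12)*(-33) - 83 = (2*(-12)/(6 - 12))*(-33) - 83 = (2*(-12)/(-6))*(-33) - 83 = (2*(-12)*(-1/6))*(-33) - 83 = 4*(-33) - 83 = -132 - 83 = -215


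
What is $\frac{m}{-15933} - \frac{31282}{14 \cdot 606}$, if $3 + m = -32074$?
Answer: $- \frac{37712473}{22529262} \approx -1.6739$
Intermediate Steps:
$m = -32077$ ($m = -3 - 32074 = -32077$)
$\frac{m}{-15933} - \frac{31282}{14 \cdot 606} = - \frac{32077}{-15933} - \frac{31282}{14 \cdot 606} = \left(-32077\right) \left(- \frac{1}{15933}\right) - \frac{31282}{8484} = \frac{32077}{15933} - \frac{15641}{4242} = - \frac{37712473}{22529262}$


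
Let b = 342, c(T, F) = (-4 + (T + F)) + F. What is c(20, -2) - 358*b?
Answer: -122424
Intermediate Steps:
c(T, F) = -4 + T + 2*F (c(T, F) = (-4 + (F + T)) + F = (-4 + F + T) + F = -4 + T + 2*F)
c(20, -2) - 358*b = (-4 + 20 + 2*(-2)) - 358*342 = (-4 + 20 - 4) - 122436 = 12 - 122436 = -122424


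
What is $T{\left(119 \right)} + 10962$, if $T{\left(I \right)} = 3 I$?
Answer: $11319$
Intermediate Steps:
$T{\left(119 \right)} + 10962 = 3 \cdot 119 + 10962 = 357 + 10962 = 11319$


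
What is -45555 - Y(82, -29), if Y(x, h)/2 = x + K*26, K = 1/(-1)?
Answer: -45667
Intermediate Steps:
K = -1
Y(x, h) = -52 + 2*x (Y(x, h) = 2*(x - 1*26) = 2*(x - 26) = 2*(-26 + x) = -52 + 2*x)
-45555 - Y(82, -29) = -45555 - (-52 + 2*82) = -45555 - (-52 + 164) = -45555 - 1*112 = -45555 - 112 = -45667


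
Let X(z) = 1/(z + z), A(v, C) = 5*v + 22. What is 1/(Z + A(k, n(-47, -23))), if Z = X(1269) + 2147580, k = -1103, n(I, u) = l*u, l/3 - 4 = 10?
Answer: 2538/5436616807 ≈ 4.6683e-7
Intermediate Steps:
l = 42 (l = 12 + 3*10 = 12 + 30 = 42)
n(I, u) = 42*u
A(v, C) = 22 + 5*v
X(z) = 1/(2*z)
Z = 5450558041/2538 (Z = (½)/1269 + 2147580 = (½)*(1/1269) + 2147580 = 1/2538 + 2147580 = 5450558041/2538 ≈ 2.1476e+6)
1/(Z + A(k, n(-47, -23))) = 1/(5450558041/2538 + (22 + 5*(-1103))) = 1/(5450558041/2538 + (22 - 5515)) = 1/(5450558041/2538 - 5493) = 1/(5436616807/2538) = 2538/5436616807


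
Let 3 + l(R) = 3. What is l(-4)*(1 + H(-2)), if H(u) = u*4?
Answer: 0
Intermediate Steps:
H(u) = 4*u
l(R) = 0 (l(R) = -3 + 3 = 0)
l(-4)*(1 + H(-2)) = 0*(1 + 4*(-2)) = 0*(1 - 8) = 0*(-7) = 0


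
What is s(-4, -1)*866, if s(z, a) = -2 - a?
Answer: -866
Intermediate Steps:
s(-4, -1)*866 = (-2 - 1*(-1))*866 = (-2 + 1)*866 = -1*866 = -866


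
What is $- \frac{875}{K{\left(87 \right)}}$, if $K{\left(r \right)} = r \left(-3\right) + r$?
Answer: $\frac{875}{174} \approx 5.0287$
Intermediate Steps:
$K{\left(r \right)} = - 2 r$ ($K{\left(r \right)} = - 3 r + r = - 2 r$)
$- \frac{875}{K{\left(87 \right)}} = - \frac{875}{\left(-2\right) 87} = - \frac{875}{-174} = \left(-875\right) \left(- \frac{1}{174}\right) = \frac{875}{174}$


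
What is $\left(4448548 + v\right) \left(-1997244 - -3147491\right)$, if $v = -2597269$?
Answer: $2129428115913$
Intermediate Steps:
$\left(4448548 + v\right) \left(-1997244 - -3147491\right) = \left(4448548 - 2597269\right) \left(-1997244 - -3147491\right) = 1851279 \left(-1997244 + 3147491\right) = 1851279 \cdot 1150247 = 2129428115913$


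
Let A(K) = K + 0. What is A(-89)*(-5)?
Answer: 445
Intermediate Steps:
A(K) = K
A(-89)*(-5) = -89*(-5) = 445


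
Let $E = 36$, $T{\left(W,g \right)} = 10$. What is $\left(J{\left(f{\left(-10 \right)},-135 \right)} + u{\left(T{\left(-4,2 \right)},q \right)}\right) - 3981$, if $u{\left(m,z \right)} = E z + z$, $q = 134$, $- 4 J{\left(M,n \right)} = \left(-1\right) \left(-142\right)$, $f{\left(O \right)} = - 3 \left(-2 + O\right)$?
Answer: $\frac{1883}{2} \approx 941.5$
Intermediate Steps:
$f{\left(O \right)} = 6 - 3 O$
$J{\left(M,n \right)} = - \frac{71}{2}$ ($J{\left(M,n \right)} = - \frac{\left(-1\right) \left(-142\right)}{4} = \left(- \frac{1}{4}\right) 142 = - \frac{71}{2}$)
$u{\left(m,z \right)} = 37 z$ ($u{\left(m,z \right)} = 36 z + z = 37 z$)
$\left(J{\left(f{\left(-10 \right)},-135 \right)} + u{\left(T{\left(-4,2 \right)},q \right)}\right) - 3981 = \left(- \frac{71}{2} + 37 \cdot 134\right) - 3981 = \left(- \frac{71}{2} + 4958\right) - 3981 = \frac{9845}{2} - 3981 = \frac{1883}{2}$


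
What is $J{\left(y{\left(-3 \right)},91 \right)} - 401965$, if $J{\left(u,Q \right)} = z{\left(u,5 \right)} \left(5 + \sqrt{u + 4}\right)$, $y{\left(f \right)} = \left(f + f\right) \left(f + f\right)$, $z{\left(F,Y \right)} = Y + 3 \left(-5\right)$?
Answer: $-402015 - 20 \sqrt{10} \approx -4.0208 \cdot 10^{5}$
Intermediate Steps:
$z{\left(F,Y \right)} = -15 + Y$ ($z{\left(F,Y \right)} = Y - 15 = -15 + Y$)
$y{\left(f \right)} = 4 f^{2}$ ($y{\left(f \right)} = 2 f 2 f = 4 f^{2}$)
$J{\left(u,Q \right)} = -50 - 10 \sqrt{4 + u}$ ($J{\left(u,Q \right)} = \left(-15 + 5\right) \left(5 + \sqrt{u + 4}\right) = - 10 \left(5 + \sqrt{4 + u}\right) = -50 - 10 \sqrt{4 + u}$)
$J{\left(y{\left(-3 \right)},91 \right)} - 401965 = \left(-50 - 10 \sqrt{4 + 4 \left(-3\right)^{2}}\right) - 401965 = \left(-50 - 10 \sqrt{4 + 4 \cdot 9}\right) - 401965 = \left(-50 - 10 \sqrt{4 + 36}\right) - 401965 = \left(-50 - 10 \sqrt{40}\right) - 401965 = \left(-50 - 10 \cdot 2 \sqrt{10}\right) - 401965 = \left(-50 - 20 \sqrt{10}\right) - 401965 = -402015 - 20 \sqrt{10}$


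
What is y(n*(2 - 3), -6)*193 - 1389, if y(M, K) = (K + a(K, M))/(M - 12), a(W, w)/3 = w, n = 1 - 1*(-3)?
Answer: -9375/8 ≈ -1171.9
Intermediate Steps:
n = 4 (n = 1 + 3 = 4)
a(W, w) = 3*w
y(M, K) = (K + 3*M)/(-12 + M) (y(M, K) = (K + 3*M)/(M - 12) = (K + 3*M)/(-12 + M))
y(n*(2 - 3), -6)*193 - 1389 = ((-6 + 3*(4*(2 - 3)))/(-12 + 4*(2 - 3)))*193 - 1389 = ((-6 + 3*(4*(-1)))/(-12 + 4*(-1)))*193 - 1389 = ((-6 + 3*(-4))/(-12 - 4))*193 - 1389 = ((-6 - 12)/(-16))*193 - 1389 = -1/16*(-18)*193 - 1389 = (9/8)*193 - 1389 = 1737/8 - 1389 = -9375/8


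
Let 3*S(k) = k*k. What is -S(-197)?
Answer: -38809/3 ≈ -12936.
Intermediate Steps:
S(k) = k²/3 (S(k) = (k*k)/3 = k²/3)
-S(-197) = -(-197)²/3 = -38809/3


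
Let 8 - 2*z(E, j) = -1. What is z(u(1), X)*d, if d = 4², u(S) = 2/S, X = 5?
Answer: 72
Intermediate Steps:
z(E, j) = 9/2 (z(E, j) = 4 - ½*(-1) = 4 + ½ = 9/2)
d = 16
z(u(1), X)*d = (9/2)*16 = 72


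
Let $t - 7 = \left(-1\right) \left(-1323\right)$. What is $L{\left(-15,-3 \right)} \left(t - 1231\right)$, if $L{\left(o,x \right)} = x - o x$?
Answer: $-4752$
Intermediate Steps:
$L{\left(o,x \right)} = x - o x$
$t = 1330$ ($t = 7 - -1323 = 7 + 1323 = 1330$)
$L{\left(-15,-3 \right)} \left(t - 1231\right) = - 3 \left(1 - -15\right) \left(1330 - 1231\right) = - 3 \left(1 + 15\right) 99 = \left(-3\right) 16 \cdot 99 = \left(-48\right) 99 = -4752$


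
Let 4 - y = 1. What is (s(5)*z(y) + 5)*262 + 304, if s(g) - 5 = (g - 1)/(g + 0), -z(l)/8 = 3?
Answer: -174282/5 ≈ -34856.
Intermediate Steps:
y = 3 (y = 4 - 1*1 = 4 - 1 = 3)
z(l) = -24 (z(l) = -8*3 = -24)
s(g) = 5 + (-1 + g)/g (s(g) = 5 + (g - 1)/(g + 0) = 5 + (-1 + g)/g)
(s(5)*z(y) + 5)*262 + 304 = ((6 - 1/5)*(-24) + 5)*262 + 304 = ((29/5)*(-24) + 5)*262 + 304 = (-696/5 + 5)*262 + 304 = -671/5*262 + 304 = -175802/5 + 304 = -174282/5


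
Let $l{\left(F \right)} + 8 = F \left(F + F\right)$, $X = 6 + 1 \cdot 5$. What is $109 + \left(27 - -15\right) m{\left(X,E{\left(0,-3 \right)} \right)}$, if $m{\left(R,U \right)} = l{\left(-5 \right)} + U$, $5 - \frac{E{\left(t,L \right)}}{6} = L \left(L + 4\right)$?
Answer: $3889$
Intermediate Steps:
$E{\left(t,L \right)} = 30 - 6 L \left(4 + L\right)$ ($E{\left(t,L \right)} = 30 - 6 L \left(L + 4\right) = 30 - 6 L \left(4 + L\right)$)
$X = 11$ ($X = 6 + 5 = 11$)
$l{\left(F \right)} = -8 + 2 F^{2}$ ($l{\left(F \right)} = -8 + F \left(F + F\right) = -8 + F 2 F = -8 + 2 F^{2}$)
$m{\left(R,U \right)} = 42 + U$ ($m{\left(R,U \right)} = \left(-8 + 2 \left(-5\right)^{2}\right) + U = \left(-8 + 2 \cdot 25\right) + U = \left(-8 + 50\right) + U = 42 + U$)
$109 + \left(27 - -15\right) m{\left(X,E{\left(0,-3 \right)} \right)} = 109 + \left(27 - -15\right) \left(42 - \left(-102 + 54\right)\right) = 109 + \left(27 + 15\right) \left(42 + \left(30 + 72 - 54\right)\right) = 109 + 42 \left(42 + \left(30 + 72 - 54\right)\right) = 109 + 42 \left(42 + 48\right) = 109 + 42 \cdot 90 = 109 + 3780 = 3889$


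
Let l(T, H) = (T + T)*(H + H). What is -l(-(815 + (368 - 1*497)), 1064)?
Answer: 2919616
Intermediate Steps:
l(T, H) = 4*H*T (l(T, H) = (2*T)*(2*H) = 4*H*T)
-l(-(815 + (368 - 1*497)), 1064) = -4*1064*(-(815 + (368 - 1*497))) = -4*1064*(-(815 + (368 - 497))) = -4*1064*(-(815 - 129)) = -4*1064*(-1*686) = -4*1064*(-686) = -1*(-2919616) = 2919616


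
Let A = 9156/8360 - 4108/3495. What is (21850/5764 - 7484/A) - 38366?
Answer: 18559992924109/337577306 ≈ 54980.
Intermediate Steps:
A = -117133/1460910 (A = 9156*(1/8360) - 4108*1/3495 = 2289/2090 - 4108/3495 = -117133/1460910 ≈ -0.080178)
(21850/5764 - 7484/A) - 38366 = (21850/5764 - 7484/(-117133/1460910)) - 38366 = (21850*(1/5764) - 7484*(-1460910/117133)) - 38366 = (10925/2882 + 10933450440/117133) - 38366 = 31511483846105/337577306 - 38366 = 18559992924109/337577306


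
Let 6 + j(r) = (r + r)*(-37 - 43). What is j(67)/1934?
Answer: -5363/967 ≈ -5.5460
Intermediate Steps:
j(r) = -6 - 160*r (j(r) = -6 + (r + r)*(-37 - 43) = -6 + (2*r)*(-80) = -6 - 160*r)
j(67)/1934 = (-6 - 160*67)/1934 = (-6 - 10720)*(1/1934) = -10726*1/1934 = -5363/967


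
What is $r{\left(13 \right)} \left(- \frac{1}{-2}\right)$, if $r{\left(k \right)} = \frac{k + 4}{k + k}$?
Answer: $\frac{17}{52} \approx 0.32692$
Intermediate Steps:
$r{\left(k \right)} = \frac{4 + k}{2 k}$
$r{\left(13 \right)} \left(- \frac{1}{-2}\right) = \frac{4 + 13}{2 \cdot 13} \left(- \frac{1}{-2}\right) = \frac{1}{2} \cdot \frac{1}{13} \cdot 17 \left(\left(-1\right) \left(- \frac{1}{2}\right)\right) = \frac{17}{26} \cdot \frac{1}{2} = \frac{17}{52}$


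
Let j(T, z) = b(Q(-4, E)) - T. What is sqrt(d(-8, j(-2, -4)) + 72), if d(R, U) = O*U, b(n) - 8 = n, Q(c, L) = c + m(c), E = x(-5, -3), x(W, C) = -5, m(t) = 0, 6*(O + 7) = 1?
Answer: sqrt(31) ≈ 5.5678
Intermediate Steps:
O = -41/6 (O = -7 + (1/6)*1 = -7 + 1/6 = -41/6 ≈ -6.8333)
E = -5
Q(c, L) = c (Q(c, L) = c + 0 = c)
b(n) = 8 + n
j(T, z) = 4 - T (j(T, z) = (8 - 4) - T = 4 - T)
d(R, U) = -41*U/6
sqrt(d(-8, j(-2, -4)) + 72) = sqrt(-41*(4 - 1*(-2))/6 + 72) = sqrt(-41*(4 + 2)/6 + 72) = sqrt(-41/6*6 + 72) = sqrt(-41 + 72) = sqrt(31)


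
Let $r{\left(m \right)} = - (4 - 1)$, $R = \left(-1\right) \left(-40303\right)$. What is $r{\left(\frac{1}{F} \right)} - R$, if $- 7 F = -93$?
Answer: $-40306$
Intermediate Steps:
$F = \frac{93}{7}$ ($F = \left(- \frac{1}{7}\right) \left(-93\right) = \frac{93}{7} \approx 13.286$)
$R = 40303$
$r{\left(m \right)} = -3$ ($r{\left(m \right)} = \left(-1\right) 3 = -3$)
$r{\left(\frac{1}{F} \right)} - R = -3 - 40303 = -40306$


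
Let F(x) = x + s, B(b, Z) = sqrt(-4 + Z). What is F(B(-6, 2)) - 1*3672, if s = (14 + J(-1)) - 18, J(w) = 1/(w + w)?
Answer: -7353/2 + I*sqrt(2) ≈ -3676.5 + 1.4142*I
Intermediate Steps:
J(w) = 1/(2*w)
s = -9/2 (s = (14 + (1/2)/(-1)) - 18 = (14 + (1/2)*(-1)) - 18 = (14 - 1/2) - 18 = 27/2 - 18 = -9/2 ≈ -4.5000)
F(x) = -9/2 + x (F(x) = x - 9/2 = -9/2 + x)
F(B(-6, 2)) - 1*3672 = (-9/2 + sqrt(-4 + 2)) - 1*3672 = (-9/2 + sqrt(-2)) - 3672 = (-9/2 + I*sqrt(2)) - 3672 = -7353/2 + I*sqrt(2)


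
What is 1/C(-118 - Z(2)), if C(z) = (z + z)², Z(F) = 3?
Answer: 1/58564 ≈ 1.7075e-5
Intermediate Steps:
C(z) = 4*z² (C(z) = (2*z)² = 4*z²)
1/C(-118 - Z(2)) = 1/(4*(-118 - 1*3)²) = 1/(4*(-118 - 3)²) = 1/(4*(-121)²) = 1/(4*14641) = 1/58564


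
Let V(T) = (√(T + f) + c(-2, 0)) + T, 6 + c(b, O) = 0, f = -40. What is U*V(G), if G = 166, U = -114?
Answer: -18240 - 342*√14 ≈ -19520.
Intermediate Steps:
c(b, O) = -6 (c(b, O) = -6 + 0 = -6)
V(T) = -6 + T + √(-40 + T) (V(T) = (√(T - 40) - 6) + T = (√(-40 + T) - 6) + T = (-6 + √(-40 + T)) + T = -6 + T + √(-40 + T))
U*V(G) = -114*(-6 + 166 + √(-40 + 166)) = -114*(-6 + 166 + √126) = -114*(-6 + 166 + 3*√14) = -114*(160 + 3*√14) = -18240 - 342*√14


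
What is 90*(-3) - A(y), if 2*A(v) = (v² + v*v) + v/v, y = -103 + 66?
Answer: -3279/2 ≈ -1639.5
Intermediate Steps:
y = -37
A(v) = ½ + v² (A(v) = ((v² + v*v) + v/v)/2 = ((v² + v²) + 1)/2 = (2*v² + 1)/2 = (1 + 2*v²)/2 = ½ + v²)
90*(-3) - A(y) = 90*(-3) - (½ + (-37)²) = -270 - (½ + 1369) = -270 - 1*2739/2 = -270 - 2739/2 = -3279/2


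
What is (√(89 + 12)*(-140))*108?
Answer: -15120*√101 ≈ -1.5195e+5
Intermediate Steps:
(√(89 + 12)*(-140))*108 = (√101*(-140))*108 = -140*√101*108 = -15120*√101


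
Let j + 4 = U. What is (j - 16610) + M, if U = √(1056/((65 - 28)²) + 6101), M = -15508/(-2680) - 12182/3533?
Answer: -39321630039/2367110 + 5*√334133/37 ≈ -16534.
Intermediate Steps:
M = 5535501/2367110 (M = -15508*(-1/2680) - 12182*1/3533 = 3877/670 - 12182/3533 = 5535501/2367110 ≈ 2.3385)
U = 5*√334133/37 (U = √(1056/(37²) + 6101) = √(1056/1369 + 6101) = √(8353325/1369) = 5*√334133/37 ≈ 78.114)
j = -4 + 5*√334133/37 ≈ 74.114
(j - 16610) + M = ((-4 + 5*√334133/37) - 16610) + 5535501/2367110 = (-16614 + 5*√334133/37) + 5535501/2367110 = -39321630039/2367110 + 5*√334133/37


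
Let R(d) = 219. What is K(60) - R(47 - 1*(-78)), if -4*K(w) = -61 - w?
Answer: -755/4 ≈ -188.75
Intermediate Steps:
K(w) = 61/4 + w/4 (K(w) = -(-61 - w)/4 = 61/4 + w/4)
K(60) - R(47 - 1*(-78)) = (61/4 + (¼)*60) - 1*219 = (61/4 + 15) - 219 = 121/4 - 219 = -755/4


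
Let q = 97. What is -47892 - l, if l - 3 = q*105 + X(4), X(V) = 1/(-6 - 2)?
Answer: -464639/8 ≈ -58080.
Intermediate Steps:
X(V) = -⅛ (X(V) = 1/(-8) = -⅛)
l = 81503/8 (l = 3 + (97*105 - ⅛) = 3 + (10185 - ⅛) = 3 + 81479/8 = 81503/8 ≈ 10188.)
-47892 - l = -47892 - 1*81503/8 = -47892 - 81503/8 = -464639/8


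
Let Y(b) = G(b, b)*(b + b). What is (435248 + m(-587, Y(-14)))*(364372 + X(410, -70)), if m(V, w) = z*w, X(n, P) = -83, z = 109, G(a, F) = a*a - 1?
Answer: -58246896788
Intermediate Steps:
G(a, F) = -1 + a**2 (G(a, F) = a**2 - 1 = -1 + a**2)
Y(b) = 2*b*(-1 + b**2) (Y(b) = (-1 + b**2)*(b + b) = (-1 + b**2)*(2*b) = 2*b*(-1 + b**2))
m(V, w) = 109*w
(435248 + m(-587, Y(-14)))*(364372 + X(410, -70)) = (435248 + 109*(2*(-14)*(-1 + (-14)**2)))*(364372 - 83) = (435248 + 109*(2*(-14)*(-1 + 196)))*364289 = (435248 + 109*(2*(-14)*195))*364289 = (435248 + 109*(-5460))*364289 = (435248 - 595140)*364289 = -159892*364289 = -58246896788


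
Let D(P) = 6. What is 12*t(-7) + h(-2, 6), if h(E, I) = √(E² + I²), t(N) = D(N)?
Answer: 72 + 2*√10 ≈ 78.325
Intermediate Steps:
t(N) = 6
12*t(-7) + h(-2, 6) = 12*6 + √((-2)² + 6²) = 72 + √(4 + 36) = 72 + √40 = 72 + 2*√10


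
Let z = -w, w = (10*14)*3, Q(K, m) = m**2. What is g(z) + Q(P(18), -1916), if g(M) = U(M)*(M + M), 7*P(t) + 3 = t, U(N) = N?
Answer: 4023856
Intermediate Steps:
P(t) = -3/7 + t/7
w = 420 (w = 140*3 = 420)
z = -420 (z = -1*420 = -420)
g(M) = 2*M**2 (g(M) = M*(M + M) = M*(2*M) = 2*M**2)
g(z) + Q(P(18), -1916) = 2*(-420)**2 + (-1916)**2 = 2*176400 + 3671056 = 352800 + 3671056 = 4023856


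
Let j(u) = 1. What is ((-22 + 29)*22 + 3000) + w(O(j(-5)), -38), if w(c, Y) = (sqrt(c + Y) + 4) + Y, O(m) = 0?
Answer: 3120 + I*sqrt(38) ≈ 3120.0 + 6.1644*I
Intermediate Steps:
w(c, Y) = 4 + Y + sqrt(Y + c) (w(c, Y) = (sqrt(Y + c) + 4) + Y = (4 + sqrt(Y + c)) + Y = 4 + Y + sqrt(Y + c))
((-22 + 29)*22 + 3000) + w(O(j(-5)), -38) = ((-22 + 29)*22 + 3000) + (4 - 38 + sqrt(-38 + 0)) = (7*22 + 3000) + (4 - 38 + sqrt(-38)) = (154 + 3000) + (4 - 38 + I*sqrt(38)) = 3154 + (-34 + I*sqrt(38)) = 3120 + I*sqrt(38)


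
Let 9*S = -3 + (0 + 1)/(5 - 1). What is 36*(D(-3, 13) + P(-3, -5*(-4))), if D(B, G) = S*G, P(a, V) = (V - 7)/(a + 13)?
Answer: -481/5 ≈ -96.200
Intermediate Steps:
P(a, V) = (-7 + V)/(13 + a)
S = -11/36 (S = (-3 + (0 + 1)/(5 - 1))/9 = (-3 + 1/4)/9 = (-3 + 1*(¼))/9 = (-3 + ¼)/9 = (⅑)*(-11/4) = -11/36 ≈ -0.30556)
D(B, G) = -11*G/36
36*(D(-3, 13) + P(-3, -5*(-4))) = 36*(-11/36*13 + (-7 - 5*(-4))/(13 - 3)) = 36*(-143/36 + (-7 + 20)/10) = 36*(-143/36 + (⅒)*13) = 36*(-143/36 + 13/10) = 36*(-481/180) = -481/5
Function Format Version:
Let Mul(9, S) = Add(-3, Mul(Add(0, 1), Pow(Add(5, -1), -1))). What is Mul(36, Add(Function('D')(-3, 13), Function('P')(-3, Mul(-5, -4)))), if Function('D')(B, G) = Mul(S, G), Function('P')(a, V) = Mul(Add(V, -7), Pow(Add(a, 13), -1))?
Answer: Rational(-481, 5) ≈ -96.200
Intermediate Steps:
Function('P')(a, V) = Mul(Pow(Add(13, a), -1), Add(-7, V)) (Function('P')(a, V) = Mul(Add(-7, V), Pow(Add(13, a), -1)) = Mul(Pow(Add(13, a), -1), Add(-7, V)))
S = Rational(-11, 36) (S = Mul(Rational(1, 9), Add(-3, Mul(Add(0, 1), Pow(Add(5, -1), -1)))) = Mul(Rational(1, 9), Add(-3, Mul(1, Pow(4, -1)))) = Mul(Rational(1, 9), Add(-3, Mul(1, Rational(1, 4)))) = Mul(Rational(1, 9), Add(-3, Rational(1, 4))) = Mul(Rational(1, 9), Rational(-11, 4)) = Rational(-11, 36) ≈ -0.30556)
Function('D')(B, G) = Mul(Rational(-11, 36), G)
Mul(36, Add(Function('D')(-3, 13), Function('P')(-3, Mul(-5, -4)))) = Mul(36, Add(Mul(Rational(-11, 36), 13), Mul(Pow(Add(13, -3), -1), Add(-7, Mul(-5, -4))))) = Mul(36, Add(Rational(-143, 36), Mul(Pow(10, -1), Add(-7, 20)))) = Mul(36, Add(Rational(-143, 36), Mul(Rational(1, 10), 13))) = Mul(36, Add(Rational(-143, 36), Rational(13, 10))) = Mul(36, Rational(-481, 180)) = Rational(-481, 5)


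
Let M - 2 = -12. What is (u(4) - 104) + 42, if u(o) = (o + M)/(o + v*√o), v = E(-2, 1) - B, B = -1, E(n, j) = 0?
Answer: -63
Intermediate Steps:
M = -10 (M = 2 - 12 = -10)
v = 1 (v = 0 - 1*(-1) = 0 + 1 = 1)
u(o) = (-10 + o)/(o + √o) (u(o) = (o - 10)/(o + 1*√o) = (-10 + o)/(o + √o))
(u(4) - 104) + 42 = ((-10 + 4)/(4 + √4) - 104) + 42 = (-6/(4 + 2) - 104) + 42 = (-6/6 - 104) + 42 = ((⅙)*(-6) - 104) + 42 = (-1 - 104) + 42 = -105 + 42 = -63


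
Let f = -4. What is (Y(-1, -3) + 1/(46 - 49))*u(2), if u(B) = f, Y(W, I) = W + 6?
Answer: -56/3 ≈ -18.667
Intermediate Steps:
Y(W, I) = 6 + W
u(B) = -4
(Y(-1, -3) + 1/(46 - 49))*u(2) = ((6 - 1) + 1/(46 - 49))*(-4) = (5 + 1/(-3))*(-4) = (5 - 1/3)*(-4) = (14/3)*(-4) = -56/3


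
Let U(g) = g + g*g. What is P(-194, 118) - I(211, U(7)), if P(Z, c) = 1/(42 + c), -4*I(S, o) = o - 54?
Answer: 81/160 ≈ 0.50625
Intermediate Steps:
U(g) = g + g²
I(S, o) = 27/2 - o/4 (I(S, o) = -(o - 54)/4 = -(-54 + o)/4 = 27/2 - o/4)
P(-194, 118) - I(211, U(7)) = 1/(42 + 118) - (27/2 - 7*(1 + 7)/4) = 1/160 - (27/2 - 7*8/4) = 1/160 - (27/2 - ¼*56) = 1/160 - (27/2 - 14) = 1/160 - 1*(-½) = 1/160 + ½ = 81/160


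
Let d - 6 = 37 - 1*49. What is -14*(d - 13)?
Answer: 266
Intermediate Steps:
d = -6 (d = 6 + (37 - 1*49) = 6 + (37 - 49) = 6 - 12 = -6)
-14*(d - 13) = -14*(-6 - 13) = -14*(-19) = 266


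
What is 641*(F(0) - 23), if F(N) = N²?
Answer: -14743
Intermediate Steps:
641*(F(0) - 23) = 641*(0² - 23) = 641*(0 - 23) = 641*(-23) = -14743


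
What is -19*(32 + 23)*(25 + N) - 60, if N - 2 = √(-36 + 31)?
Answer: -28275 - 1045*I*√5 ≈ -28275.0 - 2336.7*I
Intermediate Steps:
N = 2 + I*√5 (N = 2 + √(-36 + 31) = 2 + √(-5) = 2 + I*√5 ≈ 2.0 + 2.2361*I)
-19*(32 + 23)*(25 + N) - 60 = -19*(32 + 23)*(25 + (2 + I*√5)) - 60 = -1045*(27 + I*√5) - 60 = -19*(1485 + 55*I*√5) - 60 = (-28215 - 1045*I*√5) - 60 = -28275 - 1045*I*√5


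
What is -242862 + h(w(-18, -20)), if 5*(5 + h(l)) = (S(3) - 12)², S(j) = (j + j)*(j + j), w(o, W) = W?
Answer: -1213759/5 ≈ -2.4275e+5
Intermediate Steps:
S(j) = 4*j² (S(j) = (2*j)*(2*j) = 4*j²)
h(l) = 551/5 (h(l) = -5 + (4*3² - 12)²/5 = -5 + (4*9 - 12)²/5 = -5 + (36 - 12)²/5 = -5 + (⅕)*24² = -5 + (⅕)*576 = -5 + 576/5 = 551/5)
-242862 + h(w(-18, -20)) = -242862 + 551/5 = -1213759/5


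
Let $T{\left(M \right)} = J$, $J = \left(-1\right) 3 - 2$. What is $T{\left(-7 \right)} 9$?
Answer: $-45$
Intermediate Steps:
$J = -5$ ($J = -3 - 2 = -5$)
$T{\left(M \right)} = -5$
$T{\left(-7 \right)} 9 = \left(-5\right) 9 = -45$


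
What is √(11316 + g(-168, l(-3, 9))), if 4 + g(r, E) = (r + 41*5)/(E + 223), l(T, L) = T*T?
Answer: √152216418/116 ≈ 106.36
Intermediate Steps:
l(T, L) = T²
g(r, E) = -4 + (205 + r)/(223 + E) (g(r, E) = -4 + (r + 41*5)/(E + 223) = -4 + (r + 205)/(223 + E) = -4 + (205 + r)/(223 + E))
√(11316 + g(-168, l(-3, 9))) = √(11316 + (-687 - 168 - 4*(-3)²)/(223 + (-3)²)) = √(11316 + (-687 - 168 - 4*9)/(223 + 9)) = √(11316 + (-687 - 168 - 36)/232) = √(11316 + (1/232)*(-891)) = √(11316 - 891/232) = √(2624421/232) = √152216418/116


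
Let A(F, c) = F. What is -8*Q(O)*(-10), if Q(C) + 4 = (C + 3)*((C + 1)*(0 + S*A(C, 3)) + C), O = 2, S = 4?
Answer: 10080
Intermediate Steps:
Q(C) = -4 + (3 + C)*(C + 4*C*(1 + C)) (Q(C) = -4 + (C + 3)*((C + 1)*(0 + 4*C) + C) = -4 + (3 + C)*((1 + C)*(4*C) + C) = -4 + (3 + C)*(4*C*(1 + C) + C) = -4 + (3 + C)*(C + 4*C*(1 + C)))
-8*Q(O)*(-10) = -8*(-4 + 4*2³ + 15*2 + 17*2²)*(-10) = -8*(-4 + 4*8 + 30 + 17*4)*(-10) = -8*(-4 + 32 + 30 + 68)*(-10) = -8*126*(-10) = -1008*(-10) = 10080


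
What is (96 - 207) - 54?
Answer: -165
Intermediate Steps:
(96 - 207) - 54 = -111 - 54 = -165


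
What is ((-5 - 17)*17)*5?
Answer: -1870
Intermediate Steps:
((-5 - 17)*17)*5 = -22*17*5 = -374*5 = -1870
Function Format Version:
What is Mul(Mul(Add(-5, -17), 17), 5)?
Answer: -1870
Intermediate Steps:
Mul(Mul(Add(-5, -17), 17), 5) = Mul(Mul(-22, 17), 5) = Mul(-374, 5) = -1870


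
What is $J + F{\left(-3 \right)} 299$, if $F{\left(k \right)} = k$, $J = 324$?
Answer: $-573$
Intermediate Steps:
$J + F{\left(-3 \right)} 299 = 324 - 897 = -573$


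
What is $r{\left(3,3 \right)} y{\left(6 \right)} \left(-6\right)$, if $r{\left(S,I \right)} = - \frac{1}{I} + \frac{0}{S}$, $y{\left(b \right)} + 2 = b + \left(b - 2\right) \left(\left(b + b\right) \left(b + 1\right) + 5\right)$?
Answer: $720$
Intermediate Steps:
$y{\left(b \right)} = -2 + b + \left(-2 + b\right) \left(5 + 2 b \left(1 + b\right)\right)$ ($y{\left(b \right)} = -2 + \left(b + \left(b - 2\right) \left(\left(b + b\right) \left(b + 1\right) + 5\right)\right) = -2 + \left(b + \left(-2 + b\right) \left(2 b \left(1 + b\right) + 5\right)\right) = -2 + \left(b + \left(-2 + b\right) \left(5 + 2 b \left(1 + b\right)\right)\right) = -2 + b + \left(-2 + b\right) \left(5 + 2 b \left(1 + b\right)\right)$)
$r{\left(S,I \right)} = - \frac{1}{I}$ ($r{\left(S,I \right)} = - \frac{1}{I} + 0 = - \frac{1}{I}$)
$r{\left(3,3 \right)} y{\left(6 \right)} \left(-6\right) = - \frac{1}{3} \left(-12 - 2 \cdot 6^{2} + 2 \cdot 6 + 2 \cdot 6^{3}\right) \left(-6\right) = \left(-1\right) \frac{1}{3} \left(-12 - 72 + 12 + 2 \cdot 216\right) \left(-6\right) = - \frac{-12 - 72 + 12 + 432}{3} \left(-6\right) = \left(- \frac{1}{3}\right) 360 \left(-6\right) = \left(-120\right) \left(-6\right) = 720$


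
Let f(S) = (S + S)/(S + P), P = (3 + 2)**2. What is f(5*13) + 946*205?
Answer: 1745383/9 ≈ 1.9393e+5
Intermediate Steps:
P = 25 (P = 5**2 = 25)
f(S) = 2*S/(25 + S) (f(S) = (S + S)/(S + 25) = (2*S)/(25 + S) = 2*S/(25 + S))
f(5*13) + 946*205 = 2*(5*13)/(25 + 5*13) + 946*205 = 2*65/(25 + 65) + 193930 = 2*65/90 + 193930 = 2*65*(1/90) + 193930 = 13/9 + 193930 = 1745383/9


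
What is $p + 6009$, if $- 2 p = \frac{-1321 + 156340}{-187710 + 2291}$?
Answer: $\frac{2228520561}{370838} \approx 6009.4$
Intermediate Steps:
$p = \frac{155019}{370838}$ ($p = - \frac{\left(-1321 + 156340\right) \frac{1}{-187710 + 2291}}{2} = - \frac{155019 \frac{1}{-185419}}{2} = - \frac{155019 \left(- \frac{1}{185419}\right)}{2} = \left(- \frac{1}{2}\right) \left(- \frac{155019}{185419}\right) = \frac{155019}{370838} \approx 0.41802$)
$p + 6009 = \frac{155019}{370838} + 6009 = \frac{2228520561}{370838}$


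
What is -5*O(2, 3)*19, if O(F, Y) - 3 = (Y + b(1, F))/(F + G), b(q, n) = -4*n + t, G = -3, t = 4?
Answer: -380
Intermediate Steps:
b(q, n) = 4 - 4*n (b(q, n) = -4*n + 4 = 4 - 4*n)
O(F, Y) = 3 + (4 + Y - 4*F)/(-3 + F) (O(F, Y) = 3 + (Y + (4 - 4*F))/(F - 3) = 3 + (4 + Y - 4*F)/(-3 + F))
-5*O(2, 3)*19 = -5*(-5 + 3 - 1*2)/(-3 + 2)*19 = -5*(-5 + 3 - 2)/(-1)*19 = -(-5)*(-4)*19 = -5*4*19 = -20*19 = -380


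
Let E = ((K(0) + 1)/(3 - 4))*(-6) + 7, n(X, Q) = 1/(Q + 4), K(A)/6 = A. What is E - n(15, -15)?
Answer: 144/11 ≈ 13.091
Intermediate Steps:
K(A) = 6*A
n(X, Q) = 1/(4 + Q)
E = 13 (E = ((6*0 + 1)/(3 - 4))*(-6) + 7 = ((0 + 1)/(-1))*(-6) + 7 = (1*(-1))*(-6) + 7 = -1*(-6) + 7 = 6 + 7 = 13)
E - n(15, -15) = 13 - 1/(4 - 15) = 13 - 1/(-11) = 13 - 1*(-1/11) = 13 + 1/11 = 144/11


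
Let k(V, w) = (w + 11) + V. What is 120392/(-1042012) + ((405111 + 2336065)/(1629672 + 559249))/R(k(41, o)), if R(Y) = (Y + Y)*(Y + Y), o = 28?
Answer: -210733601054159/1824705559241600 ≈ -0.11549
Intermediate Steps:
k(V, w) = 11 + V + w (k(V, w) = (11 + w) + V = 11 + V + w)
R(Y) = 4*Y**2 (R(Y) = (2*Y)*(2*Y) = 4*Y**2)
120392/(-1042012) + ((405111 + 2336065)/(1629672 + 559249))/R(k(41, o)) = 120392/(-1042012) + ((405111 + 2336065)/(1629672 + 559249))/((4*(11 + 41 + 28)**2)) = 120392*(-1/1042012) + (2741176/2188921)/((4*80**2)) = -30098/260503 + (2741176*(1/2188921))/((4*6400)) = -30098/260503 + (2741176/2188921)/25600 = -30098/260503 + (2741176/2188921)*(1/25600) = -30098/260503 + 342647/7004547200 = -210733601054159/1824705559241600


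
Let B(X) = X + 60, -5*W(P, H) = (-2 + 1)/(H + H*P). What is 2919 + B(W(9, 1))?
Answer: 148951/50 ≈ 2979.0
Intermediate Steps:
W(P, H) = 1/(5*(H + H*P)) (W(P, H) = -(-2 + 1)/(5*(H + H*P)) = -(-1)/(5*(H + H*P)) = 1/(5*(H + H*P)))
B(X) = 60 + X
2919 + B(W(9, 1)) = 2919 + (60 + (1/5)/(1*(1 + 9))) = 2919 + (60 + (1/5)*1/10) = 2919 + (60 + (1/5)*1*(1/10)) = 2919 + (60 + 1/50) = 2919 + 3001/50 = 148951/50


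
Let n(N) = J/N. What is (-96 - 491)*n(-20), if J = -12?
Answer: -1761/5 ≈ -352.20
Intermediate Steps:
n(N) = -12/N
(-96 - 491)*n(-20) = (-96 - 491)*(-12/(-20)) = -(-7044)*(-1)/20 = -587*⅗ = -1761/5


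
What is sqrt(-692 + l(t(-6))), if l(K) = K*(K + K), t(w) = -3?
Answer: I*sqrt(674) ≈ 25.962*I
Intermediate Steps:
l(K) = 2*K**2 (l(K) = K*(2*K) = 2*K**2)
sqrt(-692 + l(t(-6))) = sqrt(-692 + 2*(-3)**2) = sqrt(-692 + 2*9) = sqrt(-692 + 18) = sqrt(-674) = I*sqrt(674)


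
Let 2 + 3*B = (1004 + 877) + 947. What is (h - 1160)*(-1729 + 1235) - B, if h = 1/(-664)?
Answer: 189936783/332 ≈ 5.7210e+5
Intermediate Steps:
h = -1/664 ≈ -0.0015060
B = 942 (B = -⅔ + ((1004 + 877) + 947)/3 = -⅔ + (1881 + 947)/3 = -⅔ + (⅓)*2828 = -⅔ + 2828/3 = 942)
(h - 1160)*(-1729 + 1235) - B = (-1/664 - 1160)*(-1729 + 1235) - 1*942 = -770241/664*(-494) - 942 = 190249527/332 - 942 = 189936783/332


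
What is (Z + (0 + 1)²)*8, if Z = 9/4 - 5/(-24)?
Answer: 83/3 ≈ 27.667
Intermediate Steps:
Z = 59/24 (Z = 9*(¼) - 5*(-1/24) = 9/4 + 5/24 = 59/24 ≈ 2.4583)
(Z + (0 + 1)²)*8 = (59/24 + (0 + 1)²)*8 = (59/24 + 1²)*8 = (59/24 + 1)*8 = (83/24)*8 = 83/3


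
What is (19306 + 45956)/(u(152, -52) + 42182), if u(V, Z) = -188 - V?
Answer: 32631/20921 ≈ 1.5597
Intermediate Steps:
(19306 + 45956)/(u(152, -52) + 42182) = (19306 + 45956)/((-188 - 1*152) + 42182) = 65262/((-188 - 152) + 42182) = 65262/(-340 + 42182) = 65262/41842 = 65262*(1/41842) = 32631/20921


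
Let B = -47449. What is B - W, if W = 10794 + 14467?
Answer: -72710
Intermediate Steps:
W = 25261
B - W = -47449 - 1*25261 = -47449 - 25261 = -72710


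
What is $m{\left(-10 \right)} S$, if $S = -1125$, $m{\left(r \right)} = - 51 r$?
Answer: $-573750$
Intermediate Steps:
$m{\left(-10 \right)} S = \left(-51\right) \left(-10\right) \left(-1125\right) = 510 \left(-1125\right) = -573750$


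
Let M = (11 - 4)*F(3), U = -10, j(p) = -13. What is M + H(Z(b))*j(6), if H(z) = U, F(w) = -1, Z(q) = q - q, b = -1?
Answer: 123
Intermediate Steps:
Z(q) = 0
H(z) = -10
M = -7 (M = (11 - 4)*(-1) = 7*(-1) = -7)
M + H(Z(b))*j(6) = -7 - 10*(-13) = -7 + 130 = 123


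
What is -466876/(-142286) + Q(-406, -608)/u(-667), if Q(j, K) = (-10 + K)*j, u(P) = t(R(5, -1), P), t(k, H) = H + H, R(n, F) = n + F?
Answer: -302395544/1636289 ≈ -184.81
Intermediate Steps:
R(n, F) = F + n
t(k, H) = 2*H
u(P) = 2*P
Q(j, K) = j*(-10 + K)
-466876/(-142286) + Q(-406, -608)/u(-667) = -466876/(-142286) + (-406*(-10 - 608))/((2*(-667))) = -466876*(-1/142286) - 406*(-618)/(-1334) = 233438/71143 + 250908*(-1/1334) = 233438/71143 - 4326/23 = -302395544/1636289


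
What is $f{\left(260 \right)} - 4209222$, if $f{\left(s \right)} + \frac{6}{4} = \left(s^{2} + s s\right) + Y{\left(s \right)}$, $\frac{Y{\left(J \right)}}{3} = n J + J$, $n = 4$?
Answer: $- \frac{8140247}{2} \approx -4.0701 \cdot 10^{6}$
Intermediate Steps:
$Y{\left(J \right)} = 15 J$ ($Y{\left(J \right)} = 3 \left(4 J + J\right) = 3 \cdot 5 J = 15 J$)
$f{\left(s \right)} = - \frac{3}{2} + 2 s^{2} + 15 s$ ($f{\left(s \right)} = - \frac{3}{2} + \left(\left(s^{2} + s s\right) + 15 s\right) = - \frac{3}{2} + \left(\left(s^{2} + s^{2}\right) + 15 s\right) = - \frac{3}{2} + \left(2 s^{2} + 15 s\right) = - \frac{3}{2} + 2 s^{2} + 15 s$)
$f{\left(260 \right)} - 4209222 = \left(- \frac{3}{2} + 2 \cdot 260^{2} + 15 \cdot 260\right) - 4209222 = \left(- \frac{3}{2} + 2 \cdot 67600 + 3900\right) - 4209222 = \left(- \frac{3}{2} + 135200 + 3900\right) - 4209222 = \frac{278197}{2} - 4209222 = - \frac{8140247}{2}$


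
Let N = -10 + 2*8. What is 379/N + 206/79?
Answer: 31177/474 ≈ 65.774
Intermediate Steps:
N = 6 (N = -10 + 16 = 6)
379/N + 206/79 = 379/6 + 206/79 = 31177/474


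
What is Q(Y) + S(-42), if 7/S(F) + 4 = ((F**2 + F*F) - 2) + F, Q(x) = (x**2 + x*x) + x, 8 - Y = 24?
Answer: 1726087/3480 ≈ 496.00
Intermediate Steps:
Y = -16 (Y = 8 - 1*24 = 8 - 24 = -16)
Q(x) = x + 2*x**2 (Q(x) = (x**2 + x**2) + x = 2*x**2 + x = x + 2*x**2)
S(F) = 7/(-6 + F + 2*F**2) (S(F) = 7/(-4 + (((F**2 + F*F) - 2) + F)) = 7/(-4 + (((F**2 + F**2) - 2) + F)) = 7/(-4 + ((2*F**2 - 2) + F)) = 7/(-4 + ((-2 + 2*F**2) + F)) = 7/(-4 + (-2 + F + 2*F**2)) = 7/(-6 + F + 2*F**2))
Q(Y) + S(-42) = -16*(1 + 2*(-16)) + 7/(-6 - 42 + 2*(-42)**2) = -16*(1 - 32) + 7/(-6 - 42 + 2*1764) = -16*(-31) + 7/(-6 - 42 + 3528) = 496 + 7/3480 = 1726087/3480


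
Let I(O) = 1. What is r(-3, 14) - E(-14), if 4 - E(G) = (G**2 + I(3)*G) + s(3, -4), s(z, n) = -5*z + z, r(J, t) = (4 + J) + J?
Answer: 164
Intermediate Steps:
r(J, t) = 4 + 2*J
s(z, n) = -4*z
E(G) = 16 - G - G**2 (E(G) = 4 - ((G**2 + 1*G) - 4*3) = 4 - ((G**2 + G) - 12) = 4 - ((G + G**2) - 12) = 4 - (-12 + G + G**2) = 4 + (12 - G - G**2) = 16 - G - G**2)
r(-3, 14) - E(-14) = (4 + 2*(-3)) - (16 - 1*(-14) - 1*(-14)**2) = (4 - 6) - (16 + 14 - 1*196) = -2 - (16 + 14 - 196) = -2 - 1*(-166) = -2 + 166 = 164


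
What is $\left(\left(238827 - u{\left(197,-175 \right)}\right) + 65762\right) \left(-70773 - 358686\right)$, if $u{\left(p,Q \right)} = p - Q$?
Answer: $-130648728603$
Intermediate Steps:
$\left(\left(238827 - u{\left(197,-175 \right)}\right) + 65762\right) \left(-70773 - 358686\right) = \left(\left(238827 - \left(197 - -175\right)\right) + 65762\right) \left(-70773 - 358686\right) = \left(\left(238827 - \left(197 + 175\right)\right) + 65762\right) \left(-429459\right) = \left(\left(238827 - 372\right) + 65762\right) \left(-429459\right) = \left(238455 + 65762\right) \left(-429459\right) = 304217 \left(-429459\right) = -130648728603$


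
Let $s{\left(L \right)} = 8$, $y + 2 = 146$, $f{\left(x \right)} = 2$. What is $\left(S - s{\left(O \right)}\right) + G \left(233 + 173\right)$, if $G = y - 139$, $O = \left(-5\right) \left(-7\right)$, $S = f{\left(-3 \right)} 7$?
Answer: $2036$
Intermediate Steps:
$y = 144$ ($y = -2 + 146 = 144$)
$S = 14$ ($S = 2 \cdot 7 = 14$)
$O = 35$
$G = 5$ ($G = 144 - 139 = 5$)
$\left(S - s{\left(O \right)}\right) + G \left(233 + 173\right) = \left(14 - 8\right) + 5 \left(233 + 173\right) = \left(14 - 8\right) + 5 \cdot 406 = 6 + 2030 = 2036$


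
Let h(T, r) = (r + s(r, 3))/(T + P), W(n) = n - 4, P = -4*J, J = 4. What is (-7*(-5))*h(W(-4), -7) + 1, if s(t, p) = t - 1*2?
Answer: 73/3 ≈ 24.333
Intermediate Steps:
s(t, p) = -2 + t (s(t, p) = t - 2 = -2 + t)
P = -16 (P = -4*4 = -16)
W(n) = -4 + n
h(T, r) = (-2 + 2*r)/(-16 + T) (h(T, r) = (r + (-2 + r))/(T - 16) = (-2 + 2*r)/(-16 + T))
(-7*(-5))*h(W(-4), -7) + 1 = (-7*(-5))*(2*(-1 - 7)/(-16 + (-4 - 4))) + 1 = 35*(2*(-8)/(-16 - 8)) + 1 = 35*(2*(-8)/(-24)) + 1 = 35*(2*(-1/24)*(-8)) + 1 = 35*(⅔) + 1 = 70/3 + 1 = 73/3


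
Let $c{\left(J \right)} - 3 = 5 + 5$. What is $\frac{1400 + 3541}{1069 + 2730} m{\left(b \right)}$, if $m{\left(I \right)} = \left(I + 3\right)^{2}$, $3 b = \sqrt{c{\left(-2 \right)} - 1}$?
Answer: $\frac{51057}{3799} + \frac{19764 \sqrt{3}}{3799} \approx 22.45$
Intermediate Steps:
$c{\left(J \right)} = 13$ ($c{\left(J \right)} = 3 + \left(5 + 5\right) = 3 + 10 = 13$)
$b = \frac{2 \sqrt{3}}{3}$ ($b = \frac{\sqrt{13 - 1}}{3} = \frac{\sqrt{12}}{3} = \frac{2 \sqrt{3}}{3} \approx 1.1547$)
$m{\left(I \right)} = \left(3 + I\right)^{2}$
$\frac{1400 + 3541}{1069 + 2730} m{\left(b \right)} = \frac{1400 + 3541}{1069 + 2730} \left(3 + \frac{2 \sqrt{3}}{3}\right)^{2} = \frac{4941}{3799} \left(3 + \frac{2 \sqrt{3}}{3}\right)^{2} = 4941 \cdot \frac{1}{3799} \left(3 + \frac{2 \sqrt{3}}{3}\right)^{2} = \frac{4941 \left(3 + \frac{2 \sqrt{3}}{3}\right)^{2}}{3799}$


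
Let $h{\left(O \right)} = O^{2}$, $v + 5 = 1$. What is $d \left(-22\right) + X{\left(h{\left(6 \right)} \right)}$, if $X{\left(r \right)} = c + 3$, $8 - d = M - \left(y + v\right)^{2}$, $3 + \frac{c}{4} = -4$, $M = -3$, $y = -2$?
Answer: $-1059$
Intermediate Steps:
$c = -28$ ($c = -12 + 4 \left(-4\right) = -12 - 16 = -28$)
$v = -4$ ($v = -5 + 1 = -4$)
$d = 47$ ($d = 8 - \left(-3 - \left(-2 - 4\right)^{2}\right) = 8 - \left(-3 - \left(-6\right)^{2}\right) = 8 - \left(-3 - 36\right) = 8 - -39 = 8 + 39 = 47$)
$X{\left(r \right)} = -25$ ($X{\left(r \right)} = -28 + 3 = -25$)
$d \left(-22\right) + X{\left(h{\left(6 \right)} \right)} = 47 \left(-22\right) - 25 = -1034 - 25 = -1059$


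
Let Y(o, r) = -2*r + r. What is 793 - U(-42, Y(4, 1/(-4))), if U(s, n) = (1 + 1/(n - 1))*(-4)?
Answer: 2375/3 ≈ 791.67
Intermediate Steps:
Y(o, r) = -r
U(s, n) = -4 - 4/(-1 + n) (U(s, n) = (1 + 1/(-1 + n))*(-4) = -4 - 4/(-1 + n))
793 - U(-42, Y(4, 1/(-4))) = 793 - (-4)*(-1/(-4))/(-1 - 1/(-4)) = 793 - (-4)*(-1*(-1/4))/(-1 - 1*(-1/4)) = 793 - (-4)/(4*(-1 + 1/4)) = 793 - (-4)/(4*(-3/4)) = 793 - (-4)*(-4)/(4*3) = 793 - 1*4/3 = 793 - 4/3 = 2375/3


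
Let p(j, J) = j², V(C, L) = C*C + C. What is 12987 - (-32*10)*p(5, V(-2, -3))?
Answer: 20987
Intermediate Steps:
V(C, L) = C + C² (V(C, L) = C² + C = C + C²)
12987 - (-32*10)*p(5, V(-2, -3)) = 12987 - (-32*10)*5² = 12987 - (-320)*25 = 12987 - 1*(-8000) = 12987 + 8000 = 20987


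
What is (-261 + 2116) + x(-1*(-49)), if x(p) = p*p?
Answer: 4256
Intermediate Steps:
x(p) = p²
(-261 + 2116) + x(-1*(-49)) = (-261 + 2116) + (-1*(-49))² = 1855 + 49² = 1855 + 2401 = 4256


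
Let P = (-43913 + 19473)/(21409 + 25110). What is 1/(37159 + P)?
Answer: 46519/1728575081 ≈ 2.6912e-5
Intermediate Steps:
P = -24440/46519 ≈ -0.52538
1/(37159 + P) = 1/(37159 - 24440/46519) = 1/(1728575081/46519) = 46519/1728575081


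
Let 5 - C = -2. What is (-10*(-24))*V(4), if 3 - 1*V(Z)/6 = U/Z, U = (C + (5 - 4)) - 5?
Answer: 3240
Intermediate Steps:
C = 7 (C = 5 - 1*(-2) = 5 + 2 = 7)
U = 3 (U = (7 + (5 - 4)) - 5 = (7 + 1) - 5 = 8 - 5 = 3)
V(Z) = 18 - 18/Z
(-10*(-24))*V(4) = (-10*(-24))*(18 - 18/4) = 240*(18 - 18*1/4) = 240*(18 - 9/2) = 240*(27/2) = 3240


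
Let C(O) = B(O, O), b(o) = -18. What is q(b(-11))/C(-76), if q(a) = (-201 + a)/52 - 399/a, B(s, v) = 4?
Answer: 2801/624 ≈ 4.4888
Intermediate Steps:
C(O) = 4
q(a) = -201/52 - 399/a + a/52 (q(a) = (-201 + a)*(1/52) - 399/a = (-201/52 + a/52) - 399/a = -201/52 - 399/a + a/52)
q(b(-11))/C(-76) = ((1/52)*(-20748 - 18*(-201 - 18))/(-18))/4 = ((1/52)*(-1/18)*(-20748 - 18*(-219)))*(¼) = ((1/52)*(-1/18)*(-20748 + 3942))*(¼) = ((1/52)*(-1/18)*(-16806))*(¼) = (2801/156)*(¼) = 2801/624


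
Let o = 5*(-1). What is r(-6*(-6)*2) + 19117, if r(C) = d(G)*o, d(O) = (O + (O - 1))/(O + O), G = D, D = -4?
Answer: 152891/8 ≈ 19111.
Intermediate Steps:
o = -5
G = -4
d(O) = (-1 + 2*O)/(2*O) (d(O) = (O + (-1 + O))/((2*O)) = (-1 + 2*O)*(1/(2*O)) = (-1 + 2*O)/(2*O))
r(C) = -45/8 (r(C) = ((-½ - 4)/(-4))*(-5) = -¼*(-9/2)*(-5) = (9/8)*(-5) = -45/8)
r(-6*(-6)*2) + 19117 = -45/8 + 19117 = 152891/8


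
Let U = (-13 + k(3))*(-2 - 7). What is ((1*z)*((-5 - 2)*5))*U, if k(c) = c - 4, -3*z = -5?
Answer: -7350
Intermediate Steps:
z = 5/3 (z = -⅓*(-5) = 5/3 ≈ 1.6667)
k(c) = -4 + c
U = 126 (U = (-13 + (-4 + 3))*(-2 - 7) = (-13 - 1)*(-9) = -14*(-9) = 126)
((1*z)*((-5 - 2)*5))*U = ((1*(5/3))*((-5 - 2)*5))*126 = (5*(-7*5)/3)*126 = ((5/3)*(-35))*126 = -175/3*126 = -7350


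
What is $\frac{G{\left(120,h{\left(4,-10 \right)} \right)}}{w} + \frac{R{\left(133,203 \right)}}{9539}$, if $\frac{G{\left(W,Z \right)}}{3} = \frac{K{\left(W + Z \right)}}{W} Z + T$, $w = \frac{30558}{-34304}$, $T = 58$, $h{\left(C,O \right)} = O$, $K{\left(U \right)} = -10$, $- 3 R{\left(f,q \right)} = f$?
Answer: $- \frac{28878359161}{145746381} \approx -198.14$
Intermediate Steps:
$R{\left(f,q \right)} = - \frac{f}{3}$
$w = - \frac{15279}{17152}$ ($w = 30558 \left(- \frac{1}{34304}\right) = - \frac{15279}{17152} \approx -0.8908$)
$G{\left(W,Z \right)} = 174 - \frac{30 Z}{W}$ ($G{\left(W,Z \right)} = 3 \left(- \frac{10}{W} Z + 58\right) = 3 \left(- \frac{10 Z}{W} + 58\right) = 3 \left(58 - \frac{10 Z}{W}\right) = 174 - \frac{30 Z}{W}$)
$\frac{G{\left(120,h{\left(4,-10 \right)} \right)}}{w} + \frac{R{\left(133,203 \right)}}{9539} = \frac{174 - - \frac{300}{120}}{- \frac{15279}{17152}} + \frac{\left(- \frac{1}{3}\right) 133}{9539} = \left(174 - \left(-300\right) \frac{1}{120}\right) \left(- \frac{17152}{15279}\right) - \frac{133}{28617} = \left(174 + \frac{5}{2}\right) \left(- \frac{17152}{15279}\right) - \frac{133}{28617} = \frac{353}{2} \left(- \frac{17152}{15279}\right) - \frac{133}{28617} = - \frac{3027328}{15279} - \frac{133}{28617} = - \frac{28878359161}{145746381}$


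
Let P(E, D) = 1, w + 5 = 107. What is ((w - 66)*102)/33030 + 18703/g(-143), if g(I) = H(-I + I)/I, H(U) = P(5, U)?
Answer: -4907760511/1835 ≈ -2.6745e+6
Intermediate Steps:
w = 102 (w = -5 + 107 = 102)
H(U) = 1
g(I) = 1/I
((w - 66)*102)/33030 + 18703/g(-143) = ((102 - 66)*102)/33030 + 18703/(1/(-143)) = (36*102)*(1/33030) + 18703/(-1/143) = 3672*(1/33030) + 18703*(-143) = 204/1835 - 2674529 = -4907760511/1835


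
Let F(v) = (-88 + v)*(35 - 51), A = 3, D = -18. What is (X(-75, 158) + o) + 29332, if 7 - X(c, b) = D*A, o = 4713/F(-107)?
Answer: 30570291/1040 ≈ 29395.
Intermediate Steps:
F(v) = 1408 - 16*v (F(v) = (-88 + v)*(-16) = 1408 - 16*v)
o = 1571/1040 (o = 4713/(1408 - 16*(-107)) = 4713/(1408 + 1712) = 4713/3120 = 4713*(1/3120) = 1571/1040 ≈ 1.5106)
X(c, b) = 61 (X(c, b) = 7 - (-18)*3 = 7 - 1*(-54) = 7 + 54 = 61)
(X(-75, 158) + o) + 29332 = (61 + 1571/1040) + 29332 = 65011/1040 + 29332 = 30570291/1040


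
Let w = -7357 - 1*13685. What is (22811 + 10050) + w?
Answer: 11819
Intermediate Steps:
w = -21042 (w = -7357 - 13685 = -21042)
(22811 + 10050) + w = (22811 + 10050) - 21042 = 32861 - 21042 = 11819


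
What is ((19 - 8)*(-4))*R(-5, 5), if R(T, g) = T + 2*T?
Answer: 660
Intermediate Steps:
R(T, g) = 3*T
((19 - 8)*(-4))*R(-5, 5) = ((19 - 8)*(-4))*(3*(-5)) = (11*(-4))*(-15) = -44*(-15) = 660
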